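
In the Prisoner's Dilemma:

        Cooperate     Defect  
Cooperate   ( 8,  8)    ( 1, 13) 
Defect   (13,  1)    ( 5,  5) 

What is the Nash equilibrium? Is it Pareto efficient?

(Defect, Defect) is NE; not Pareto efficient

Work:
Defect dominates Cooperate for both players:
If P2 cooperates: Defect (13) > Cooperate (8)
If P2 defects: Defect (5) > Cooperate (1)
NE: (Defect, Defect) with payoff (5, 5)
But (Cooperate, Cooperate) = (8, 8) Pareto dominates (5, 5)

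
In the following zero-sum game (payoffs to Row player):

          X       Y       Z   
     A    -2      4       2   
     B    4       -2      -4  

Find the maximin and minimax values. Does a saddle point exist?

Maximin = -2, Minimax = 2, Saddle: False

Work:
Row minimums: [-2, -4] → maximin = -2
Column maximums: [4, 4, 2] → minimax = 2
No saddle point (maximin ≠ minimax). Mixed strategy needed.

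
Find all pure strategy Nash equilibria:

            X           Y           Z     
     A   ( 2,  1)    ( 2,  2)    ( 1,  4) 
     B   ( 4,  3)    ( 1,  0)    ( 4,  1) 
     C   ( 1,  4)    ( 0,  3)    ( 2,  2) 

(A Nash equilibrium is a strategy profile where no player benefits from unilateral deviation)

Nash equilibrium: (B, X)

Work:
Best responses:
  P1 vs X: payoffs [2, 4, 1] → best response B (payoff 4)
  P1 vs Y: payoffs [2, 1, 0] → best response A (payoff 2)
  P1 vs Z: payoffs [1, 4, 2] → best response B (payoff 4)
  P2 vs A: payoffs [1, 2, 4] → best response Z (payoff 4)
  P2 vs B: payoffs [3, 0, 1] → best response X (payoff 3)
  P2 vs C: payoffs [4, 3, 2] → best response X (payoff 4)
Mutual best responses: (B,X) → Nash equilibria.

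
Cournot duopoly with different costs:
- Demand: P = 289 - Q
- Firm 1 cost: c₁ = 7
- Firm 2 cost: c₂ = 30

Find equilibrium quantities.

q₁* = 101.67, q₂* = 78.67

Work:
Reaction: q₁ = (289 - 7 - q₂)/2
Reaction: q₂ = (289 - 30 - q₁)/2
Solve simultaneously:
q₁* = (289 - 2×7 + 30)/3 = 101.67
q₂* = (289 - 2×30 + 7)/3 = 78.67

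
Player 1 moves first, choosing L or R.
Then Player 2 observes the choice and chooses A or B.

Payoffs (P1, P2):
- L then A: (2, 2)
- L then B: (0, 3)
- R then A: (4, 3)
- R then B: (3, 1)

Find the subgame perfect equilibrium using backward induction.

P1 plays R, P2 plays B after L and A after R; Payoff (4, 3)

Work:
Backward induction:
After L: P2 chooses B → P1 gets 0
After R: P2 chooses A → P1 gets 4
P1 chooses R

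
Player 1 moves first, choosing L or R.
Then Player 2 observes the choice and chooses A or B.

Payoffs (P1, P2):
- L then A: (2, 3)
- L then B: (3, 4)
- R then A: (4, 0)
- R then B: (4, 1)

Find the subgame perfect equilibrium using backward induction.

P1 plays R, P2 plays B after L and B after R; Payoff (4, 1)

Work:
Backward induction:
After L: P2 chooses B → P1 gets 3
After R: P2 chooses B → P1 gets 4
P1 chooses R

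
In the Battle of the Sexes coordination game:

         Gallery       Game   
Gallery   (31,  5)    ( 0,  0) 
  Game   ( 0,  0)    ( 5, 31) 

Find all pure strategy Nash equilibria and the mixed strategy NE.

Pure NE: (Gallery, Gallery) and (Game, Game); Mixed NE: p = 0.8611, q = 0.1389

Work:
Check pure NE:
(Gallery, Gallery): (31, 5) - no unilateral deviation beneficial
(Game, Game): (5, 31) - no unilateral deviation beneficial
Mixed NE: P1 plays Gallery with p = 0.8611, P2 plays Gallery with q = 0.1389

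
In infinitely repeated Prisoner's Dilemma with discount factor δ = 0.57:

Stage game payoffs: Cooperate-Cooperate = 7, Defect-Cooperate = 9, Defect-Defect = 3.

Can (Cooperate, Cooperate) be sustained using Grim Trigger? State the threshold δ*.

δ* = 0.3333; since δ = 0.57 ≥ 0.3333, cooperation can be sustained

Work:
For Grim Trigger:
Cooperate forever: 7/(1-δ)
Defect then punished: 9 + 3·δ/(1-δ)
Need: 7/(1-δ) ≥ 9 + 3·δ/(1-δ)
Solving: δ ≥ (T-R)/(T-P) = (9-7)/(9-3) = 0.3333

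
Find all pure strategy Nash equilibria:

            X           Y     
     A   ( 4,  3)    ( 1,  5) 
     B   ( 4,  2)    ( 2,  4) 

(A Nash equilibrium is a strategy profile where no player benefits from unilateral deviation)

Nash equilibrium: (B, Y)

Work:
Best responses:
  P1 vs X: payoffs [4, 4] → best response A/B (payoff 4)
  P1 vs Y: payoffs [1, 2] → best response B (payoff 2)
  P2 vs A: payoffs [3, 5] → best response Y (payoff 5)
  P2 vs B: payoffs [2, 4] → best response Y (payoff 4)
Mutual best responses: (B,Y) → Nash equilibria.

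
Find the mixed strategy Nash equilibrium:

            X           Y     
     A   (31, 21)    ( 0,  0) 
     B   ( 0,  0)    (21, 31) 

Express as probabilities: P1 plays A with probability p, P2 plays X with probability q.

p = 0.5962, q = 0.4038

Work:
Find probabilities that make opponent indifferent:
P2 chooses q to make P1 indifferent between A and B
P1 chooses p to make P2 indifferent between X and Y
Mixed NE: P1 plays (A: 0.5962, B: 0.4038), P2 plays (X: 0.4038, Y: 0.5962)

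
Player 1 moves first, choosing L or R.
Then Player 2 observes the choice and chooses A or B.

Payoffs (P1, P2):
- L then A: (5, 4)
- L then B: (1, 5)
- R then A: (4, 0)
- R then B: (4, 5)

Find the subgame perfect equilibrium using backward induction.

P1 plays R, P2 plays B after L and B after R; Payoff (4, 5)

Work:
Backward induction:
After L: P2 chooses B → P1 gets 1
After R: P2 chooses B → P1 gets 4
P1 chooses R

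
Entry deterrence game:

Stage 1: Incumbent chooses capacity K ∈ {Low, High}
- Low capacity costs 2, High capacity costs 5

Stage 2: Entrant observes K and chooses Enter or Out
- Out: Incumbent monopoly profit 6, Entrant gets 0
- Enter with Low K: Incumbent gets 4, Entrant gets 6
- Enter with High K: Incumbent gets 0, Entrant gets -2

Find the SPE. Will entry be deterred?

SPE: (Low, Enter|Low, Out|High); Entry not deterred. Incumbent net profit = 2, Entrant gets 6

Work:
After Low K: Entrant enters (6 > 0)
After High K: Entrant stays out (-2 < 0)
Incumbent: Low → 4−2=2, High → 6−5=1
Incumbent chooses Low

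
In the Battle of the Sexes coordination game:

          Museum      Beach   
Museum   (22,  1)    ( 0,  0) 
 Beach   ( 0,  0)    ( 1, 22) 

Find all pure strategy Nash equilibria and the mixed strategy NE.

Pure NE: (Museum, Museum) and (Beach, Beach); Mixed NE: p = 0.9565, q = 0.0435

Work:
Check pure NE:
(Museum, Museum): (22, 1) - no unilateral deviation beneficial
(Beach, Beach): (1, 22) - no unilateral deviation beneficial
Mixed NE: P1 plays Museum with p = 0.9565, P2 plays Museum with q = 0.0435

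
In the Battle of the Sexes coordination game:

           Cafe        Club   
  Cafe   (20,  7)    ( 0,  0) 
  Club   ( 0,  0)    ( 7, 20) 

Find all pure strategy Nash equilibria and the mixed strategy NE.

Pure NE: (Cafe, Cafe) and (Club, Club); Mixed NE: p = 0.7407, q = 0.2593

Work:
Check pure NE:
(Cafe, Cafe): (20, 7) - no unilateral deviation beneficial
(Club, Club): (7, 20) - no unilateral deviation beneficial
Mixed NE: P1 plays Cafe with p = 0.7407, P2 plays Cafe with q = 0.2593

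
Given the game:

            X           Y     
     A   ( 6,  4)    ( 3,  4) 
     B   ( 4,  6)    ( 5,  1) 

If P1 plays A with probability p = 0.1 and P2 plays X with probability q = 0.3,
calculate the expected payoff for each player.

E[P1] = 4.62, E[P2] = 2.65

Work:
E[P1] = p·q·π₁(A,X) + p·(1-q)·π₁(A,Y) + (1-p)·q·π₁(B,X) + (1-p)·(1-q)·π₁(B,Y)
= 0.1·0.3·6 + 0.1·0.7·3 + 0.9·0.3·4 + 0.9·0.7·5
= 4.62

E[P2] = 2.65 (similar calculation)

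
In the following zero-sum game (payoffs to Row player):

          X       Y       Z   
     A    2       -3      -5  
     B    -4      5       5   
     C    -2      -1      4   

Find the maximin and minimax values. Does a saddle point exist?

Maximin = -2, Minimax = 2, Saddle: False

Work:
Row minimums: [-5, -4, -2] → maximin = -2
Column maximums: [2, 5, 5] → minimax = 2
No saddle point (maximin ≠ minimax). Mixed strategy needed.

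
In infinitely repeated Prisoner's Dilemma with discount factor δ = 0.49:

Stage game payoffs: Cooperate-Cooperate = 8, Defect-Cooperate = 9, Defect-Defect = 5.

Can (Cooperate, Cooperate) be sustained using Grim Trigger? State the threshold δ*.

δ* = 0.25; since δ = 0.49 ≥ 0.25, cooperation can be sustained

Work:
For Grim Trigger:
Cooperate forever: 8/(1-δ)
Defect then punished: 9 + 5·δ/(1-δ)
Need: 8/(1-δ) ≥ 9 + 5·δ/(1-δ)
Solving: δ ≥ (T-R)/(T-P) = (9-8)/(9-5) = 0.25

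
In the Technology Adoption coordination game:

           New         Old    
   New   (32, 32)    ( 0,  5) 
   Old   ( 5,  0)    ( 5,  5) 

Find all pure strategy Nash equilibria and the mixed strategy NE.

Pure NE: (New, New) and (Old, Old); Mixed NE: p = 0.1562, q = 0.1562

Work:
Check pure NE:
(New, New): (32, 32) - no unilateral deviation beneficial
(Old, Old): (5, 5) - no unilateral deviation beneficial
Mixed NE: P1 plays New with p = 0.1562, P2 plays New with q = 0.1562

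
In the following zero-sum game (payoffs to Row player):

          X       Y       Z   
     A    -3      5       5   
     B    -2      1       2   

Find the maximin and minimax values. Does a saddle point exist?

Maximin = -2, Minimax = -2, Saddle: True

Work:
Row minimums: [-3, -2] → maximin = -2
Column maximums: [-2, 5, 5] → minimax = -2
Saddle point exists! Game value = -2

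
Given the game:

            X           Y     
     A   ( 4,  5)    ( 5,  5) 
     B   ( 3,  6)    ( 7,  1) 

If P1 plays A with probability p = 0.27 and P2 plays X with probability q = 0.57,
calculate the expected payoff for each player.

E[P1] = 4.6417, E[P2] = 4.1605

Work:
E[P1] = p·q·π₁(A,X) + p·(1-q)·π₁(A,Y) + (1-p)·q·π₁(B,X) + (1-p)·(1-q)·π₁(B,Y)
= 0.27·0.57·4 + 0.27·0.43·5 + 0.73·0.57·3 + 0.73·0.43·7
= 4.6417

E[P2] = 4.1605 (similar calculation)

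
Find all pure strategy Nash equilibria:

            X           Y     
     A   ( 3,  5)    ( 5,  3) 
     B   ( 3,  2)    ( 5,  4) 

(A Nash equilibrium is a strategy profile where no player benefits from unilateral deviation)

Nash equilibrium: (A, X), (B, Y)

Work:
Best responses:
  P1 vs X: payoffs [3, 3] → best response A/B (payoff 3)
  P1 vs Y: payoffs [5, 5] → best response A/B (payoff 5)
  P2 vs A: payoffs [5, 3] → best response X (payoff 5)
  P2 vs B: payoffs [2, 4] → best response Y (payoff 4)
Mutual best responses: (A,X), (B,Y) → Nash equilibria.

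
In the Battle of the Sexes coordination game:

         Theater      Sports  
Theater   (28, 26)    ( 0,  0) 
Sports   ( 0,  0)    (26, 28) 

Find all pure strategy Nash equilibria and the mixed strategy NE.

Pure NE: (Theater, Theater) and (Sports, Sports); Mixed NE: p = 0.5185, q = 0.4815

Work:
Check pure NE:
(Theater, Theater): (28, 26) - no unilateral deviation beneficial
(Sports, Sports): (26, 28) - no unilateral deviation beneficial
Mixed NE: P1 plays Theater with p = 0.5185, P2 plays Theater with q = 0.4815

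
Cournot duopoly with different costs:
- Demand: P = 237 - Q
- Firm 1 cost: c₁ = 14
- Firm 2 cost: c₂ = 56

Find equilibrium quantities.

q₁* = 88.33, q₂* = 46.33

Work:
Reaction: q₁ = (237 - 14 - q₂)/2
Reaction: q₂ = (237 - 56 - q₁)/2
Solve simultaneously:
q₁* = (237 - 2×14 + 56)/3 = 88.33
q₂* = (237 - 2×56 + 14)/3 = 46.33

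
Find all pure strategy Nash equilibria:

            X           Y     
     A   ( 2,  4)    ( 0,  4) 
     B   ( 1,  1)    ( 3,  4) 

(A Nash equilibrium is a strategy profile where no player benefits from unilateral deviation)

Nash equilibrium: (A, X), (B, Y)

Work:
Best responses:
  P1 vs X: payoffs [2, 1] → best response A (payoff 2)
  P1 vs Y: payoffs [0, 3] → best response B (payoff 3)
  P2 vs A: payoffs [4, 4] → best response X/Y (payoff 4)
  P2 vs B: payoffs [1, 4] → best response Y (payoff 4)
Mutual best responses: (A,X), (B,Y) → Nash equilibria.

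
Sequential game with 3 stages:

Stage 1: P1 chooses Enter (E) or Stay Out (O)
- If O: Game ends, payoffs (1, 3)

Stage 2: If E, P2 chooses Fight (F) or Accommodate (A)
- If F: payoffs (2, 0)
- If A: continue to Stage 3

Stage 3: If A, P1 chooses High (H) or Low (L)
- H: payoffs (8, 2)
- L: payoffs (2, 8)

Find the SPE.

SPE: (E, A, H); Outcome (8, 2)

Work:
Stage 3: P1 chooses H (8 vs 2)
Stage 2: P2: F->0, A->2 (anticipating H). Choose A
Stage 1: P1: O->1, E->8 (anticipating A, H). Choose E
SPE path: E -> A -> H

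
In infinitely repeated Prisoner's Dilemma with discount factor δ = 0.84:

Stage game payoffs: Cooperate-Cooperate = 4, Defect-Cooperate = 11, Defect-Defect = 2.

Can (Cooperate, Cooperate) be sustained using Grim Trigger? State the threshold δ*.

δ* = 0.7778; since δ = 0.84 ≥ 0.7778, cooperation can be sustained

Work:
For Grim Trigger:
Cooperate forever: 4/(1-δ)
Defect then punished: 11 + 2·δ/(1-δ)
Need: 4/(1-δ) ≥ 11 + 2·δ/(1-δ)
Solving: δ ≥ (T-R)/(T-P) = (11-4)/(11-2) = 0.7778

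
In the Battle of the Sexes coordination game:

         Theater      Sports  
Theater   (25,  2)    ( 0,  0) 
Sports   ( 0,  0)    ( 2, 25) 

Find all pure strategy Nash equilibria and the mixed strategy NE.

Pure NE: (Theater, Theater) and (Sports, Sports); Mixed NE: p = 0.9259, q = 0.0741

Work:
Check pure NE:
(Theater, Theater): (25, 2) - no unilateral deviation beneficial
(Sports, Sports): (2, 25) - no unilateral deviation beneficial
Mixed NE: P1 plays Theater with p = 0.9259, P2 plays Theater with q = 0.0741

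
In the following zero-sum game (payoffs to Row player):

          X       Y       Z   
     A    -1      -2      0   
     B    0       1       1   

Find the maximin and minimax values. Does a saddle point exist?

Maximin = 0, Minimax = 0, Saddle: True

Work:
Row minimums: [-2, 0] → maximin = 0
Column maximums: [0, 1, 1] → minimax = 0
Saddle point exists! Game value = 0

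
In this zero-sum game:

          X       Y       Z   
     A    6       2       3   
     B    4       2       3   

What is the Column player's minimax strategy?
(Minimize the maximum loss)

Column should play Y, value = 2

Work:
Column player minimizes Row's maximum payoff:
Column X: max payoff to Row = 6
Column Y: max payoff to Row = 2
Column Z: max payoff to Row = 3
Minimum is 2, achieved by column Y.
Minimax strategy: Y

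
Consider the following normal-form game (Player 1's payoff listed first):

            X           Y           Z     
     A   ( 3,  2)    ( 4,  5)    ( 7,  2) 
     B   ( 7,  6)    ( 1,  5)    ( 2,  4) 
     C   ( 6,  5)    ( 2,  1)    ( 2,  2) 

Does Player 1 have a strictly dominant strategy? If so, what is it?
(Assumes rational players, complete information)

No strictly dominant strategy exists for Player 1

Work:
A strategy strictly dominates another if it gives a strictly higher payoff against every opponent action. Compare each pair of P1's strategies column-by-column:
  A vs B: [3 vs 7, 4 vs 1, 7 vs 2] → A does not strictly dominate B (column X: 3 ≤ 7)
  A vs C: [3 vs 6, 4 vs 2, 7 vs 2] → A does not strictly dominate C (column X: 3 ≤ 6)
  B vs A: [7 vs 3, 1 vs 4, 2 vs 7] → B does not strictly dominate A (column Y: 1 ≤ 4)
  B vs C: [7 vs 6, 1 vs 2, 2 vs 2] → B does not strictly dominate C (column Y: 1 ≤ 2)
  C vs A: [6 vs 3, 2 vs 4, 2 vs 7] → C does not strictly dominate A (column Y: 2 ≤ 4)
  C vs B: [6 vs 7, 2 vs 1, 2 vs 2] → C does not strictly dominate B (column X: 6 ≤ 7)
No single strategy strictly dominates all others → no strictly dominant strategy.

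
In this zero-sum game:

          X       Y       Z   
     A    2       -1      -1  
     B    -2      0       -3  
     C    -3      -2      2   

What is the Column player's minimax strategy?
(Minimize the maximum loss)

Column should play Y, value = 0

Work:
Column player minimizes Row's maximum payoff:
Column X: max payoff to Row = 2
Column Y: max payoff to Row = 0
Column Z: max payoff to Row = 2
Minimum is 0, achieved by column Y.
Minimax strategy: Y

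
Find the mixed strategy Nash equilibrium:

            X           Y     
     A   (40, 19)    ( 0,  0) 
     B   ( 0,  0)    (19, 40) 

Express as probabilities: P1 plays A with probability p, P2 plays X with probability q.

p = 0.678, q = 0.322

Work:
Find probabilities that make opponent indifferent:
P2 chooses q to make P1 indifferent between A and B
P1 chooses p to make P2 indifferent between X and Y
Mixed NE: P1 plays (A: 0.678, B: 0.322), P2 plays (X: 0.322, Y: 0.678)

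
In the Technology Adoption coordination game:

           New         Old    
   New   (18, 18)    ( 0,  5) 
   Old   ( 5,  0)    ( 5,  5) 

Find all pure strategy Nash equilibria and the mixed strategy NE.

Pure NE: (New, New) and (Old, Old); Mixed NE: p = 0.2778, q = 0.2778

Work:
Check pure NE:
(New, New): (18, 18) - no unilateral deviation beneficial
(Old, Old): (5, 5) - no unilateral deviation beneficial
Mixed NE: P1 plays New with p = 0.2778, P2 plays New with q = 0.2778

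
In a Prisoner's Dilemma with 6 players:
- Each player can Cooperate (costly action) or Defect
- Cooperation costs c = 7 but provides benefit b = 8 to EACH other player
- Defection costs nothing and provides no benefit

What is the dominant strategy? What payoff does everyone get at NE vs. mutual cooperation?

Dominant: Defect; NE payoff = 0; Coop payoff = 33

Work:
Defect dominates (saves cost c = 7, benefit to others is external)
NE: All defect → everyone gets 0
If all cooperate: each receives (5)×8 - 7 = 33
Social dilemma: 33 > 0 but NE gives 0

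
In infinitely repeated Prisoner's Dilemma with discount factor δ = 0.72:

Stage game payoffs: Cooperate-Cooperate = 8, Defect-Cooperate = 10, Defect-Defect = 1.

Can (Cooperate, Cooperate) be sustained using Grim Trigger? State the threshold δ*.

δ* = 0.2222; since δ = 0.72 ≥ 0.2222, cooperation can be sustained

Work:
For Grim Trigger:
Cooperate forever: 8/(1-δ)
Defect then punished: 10 + 1·δ/(1-δ)
Need: 8/(1-δ) ≥ 10 + 1·δ/(1-δ)
Solving: δ ≥ (T-R)/(T-P) = (10-8)/(10-1) = 0.2222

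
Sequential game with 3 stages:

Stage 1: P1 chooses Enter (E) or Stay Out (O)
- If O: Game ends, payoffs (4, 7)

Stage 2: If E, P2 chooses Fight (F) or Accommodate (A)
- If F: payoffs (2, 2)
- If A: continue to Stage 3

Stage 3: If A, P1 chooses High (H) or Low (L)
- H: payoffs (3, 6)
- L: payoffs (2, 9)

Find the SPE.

SPE: (O, A, H); Outcome (4, 7)

Work:
Stage 3: P1 chooses H (3 vs 2)
Stage 2: P2: F->2, A->6 (anticipating H). Choose A
Stage 1: P1: O->4, E->3 (anticipating A, H). Choose O
SPE path: O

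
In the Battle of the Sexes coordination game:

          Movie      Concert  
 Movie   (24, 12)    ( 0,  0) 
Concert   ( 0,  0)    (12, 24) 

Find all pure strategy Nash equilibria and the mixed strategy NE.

Pure NE: (Movie, Movie) and (Concert, Concert); Mixed NE: p = 0.6667, q = 0.3333

Work:
Check pure NE:
(Movie, Movie): (24, 12) - no unilateral deviation beneficial
(Concert, Concert): (12, 24) - no unilateral deviation beneficial
Mixed NE: P1 plays Movie with p = 0.6667, P2 plays Movie with q = 0.3333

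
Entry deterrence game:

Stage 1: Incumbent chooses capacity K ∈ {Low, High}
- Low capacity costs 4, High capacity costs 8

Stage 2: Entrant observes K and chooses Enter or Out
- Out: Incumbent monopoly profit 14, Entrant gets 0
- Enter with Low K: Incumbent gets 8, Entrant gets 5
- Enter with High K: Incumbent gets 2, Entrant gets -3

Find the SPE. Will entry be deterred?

SPE: (High, Enter|Low, Out|High); Entry deterred. Incumbent net profit = 6

Work:
After Low K: Entrant enters (5 > 0)
After High K: Entrant stays out (-3 < 0)
Incumbent: Low → 8−4=4, High → 14−8=6
Incumbent chooses High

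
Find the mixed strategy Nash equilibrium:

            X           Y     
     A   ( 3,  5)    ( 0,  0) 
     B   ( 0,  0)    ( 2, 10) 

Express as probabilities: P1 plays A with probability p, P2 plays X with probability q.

p = 0.6667, q = 0.4

Work:
Find probabilities that make opponent indifferent:
P2 chooses q to make P1 indifferent between A and B
P1 chooses p to make P2 indifferent between X and Y
Mixed NE: P1 plays (A: 0.6667, B: 0.3333), P2 plays (X: 0.4, Y: 0.6)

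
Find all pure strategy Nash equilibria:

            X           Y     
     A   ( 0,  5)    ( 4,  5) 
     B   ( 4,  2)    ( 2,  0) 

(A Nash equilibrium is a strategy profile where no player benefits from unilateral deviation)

Nash equilibrium: (A, Y), (B, X)

Work:
Best responses:
  P1 vs X: payoffs [0, 4] → best response B (payoff 4)
  P1 vs Y: payoffs [4, 2] → best response A (payoff 4)
  P2 vs A: payoffs [5, 5] → best response X/Y (payoff 5)
  P2 vs B: payoffs [2, 0] → best response X (payoff 2)
Mutual best responses: (A,Y), (B,X) → Nash equilibria.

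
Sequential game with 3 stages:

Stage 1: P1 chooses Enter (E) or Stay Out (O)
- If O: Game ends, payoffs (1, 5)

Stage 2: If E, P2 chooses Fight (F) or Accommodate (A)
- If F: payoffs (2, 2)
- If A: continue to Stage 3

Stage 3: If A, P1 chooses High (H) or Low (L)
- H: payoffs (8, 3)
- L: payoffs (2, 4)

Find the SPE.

SPE: (E, A, H); Outcome (8, 3)

Work:
Stage 3: P1 chooses H (8 vs 2)
Stage 2: P2: F->2, A->3 (anticipating H). Choose A
Stage 1: P1: O->1, E->8 (anticipating A, H). Choose E
SPE path: E -> A -> H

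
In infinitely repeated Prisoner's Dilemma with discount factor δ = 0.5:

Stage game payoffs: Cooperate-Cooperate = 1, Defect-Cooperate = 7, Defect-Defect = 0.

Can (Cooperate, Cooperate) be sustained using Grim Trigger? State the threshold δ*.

δ* = 0.8571; since δ = 0.5 < 0.8571, cooperation cannot be sustained

Work:
For Grim Trigger:
Cooperate forever: 1/(1-δ)
Defect then punished: 7 + 0·δ/(1-δ)
Need: 1/(1-δ) ≥ 7 + 0·δ/(1-δ)
Solving: δ ≥ (T-R)/(T-P) = (7-1)/(7-0) = 0.8571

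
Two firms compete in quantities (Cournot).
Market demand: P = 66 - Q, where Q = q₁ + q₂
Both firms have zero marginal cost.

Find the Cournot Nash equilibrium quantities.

q₁* = q₂* = 22.0; P* = 22.0

Work:
Profit: π_i = P·q_i = (a - q_i - q_j)·q_i
FOC: ∂π_i/∂q_i = a - 2q_i - q_j = 0
Reaction function: q_i = (66 - q_j)/2
Symmetry: q* = 66/3 = 22.0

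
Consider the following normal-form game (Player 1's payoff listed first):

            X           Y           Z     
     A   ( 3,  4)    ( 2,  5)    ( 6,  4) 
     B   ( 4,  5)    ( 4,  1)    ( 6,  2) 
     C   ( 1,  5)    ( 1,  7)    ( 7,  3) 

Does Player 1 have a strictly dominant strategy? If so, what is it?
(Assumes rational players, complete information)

No strictly dominant strategy exists for Player 1

Work:
A strategy strictly dominates another if it gives a strictly higher payoff against every opponent action. Compare each pair of P1's strategies column-by-column:
  A vs B: [3 vs 4, 2 vs 4, 6 vs 6] → A does not strictly dominate B (column X: 3 ≤ 4)
  A vs C: [3 vs 1, 2 vs 1, 6 vs 7] → A does not strictly dominate C (column Z: 6 ≤ 7)
  B vs A: [4 vs 3, 4 vs 2, 6 vs 6] → B does not strictly dominate A (column Z: 6 ≤ 6)
  B vs C: [4 vs 1, 4 vs 1, 6 vs 7] → B does not strictly dominate C (column Z: 6 ≤ 7)
  C vs A: [1 vs 3, 1 vs 2, 7 vs 6] → C does not strictly dominate A (column X: 1 ≤ 3)
  C vs B: [1 vs 4, 1 vs 4, 7 vs 6] → C does not strictly dominate B (column X: 1 ≤ 4)
No single strategy strictly dominates all others → no strictly dominant strategy.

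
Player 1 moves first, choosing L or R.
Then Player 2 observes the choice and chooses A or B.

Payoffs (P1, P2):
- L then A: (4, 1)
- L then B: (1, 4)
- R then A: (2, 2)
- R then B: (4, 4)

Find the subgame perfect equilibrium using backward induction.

P1 plays R, P2 plays B after L and B after R; Payoff (4, 4)

Work:
Backward induction:
After L: P2 chooses B → P1 gets 1
After R: P2 chooses B → P1 gets 4
P1 chooses R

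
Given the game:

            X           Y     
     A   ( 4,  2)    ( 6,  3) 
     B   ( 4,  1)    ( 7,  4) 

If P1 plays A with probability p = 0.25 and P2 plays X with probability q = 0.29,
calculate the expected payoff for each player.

E[P1] = 5.9525, E[P2] = 3.025

Work:
E[P1] = p·q·π₁(A,X) + p·(1-q)·π₁(A,Y) + (1-p)·q·π₁(B,X) + (1-p)·(1-q)·π₁(B,Y)
= 0.25·0.29·4 + 0.25·0.71·6 + 0.75·0.29·4 + 0.75·0.71·7
= 5.9525

E[P2] = 3.025 (similar calculation)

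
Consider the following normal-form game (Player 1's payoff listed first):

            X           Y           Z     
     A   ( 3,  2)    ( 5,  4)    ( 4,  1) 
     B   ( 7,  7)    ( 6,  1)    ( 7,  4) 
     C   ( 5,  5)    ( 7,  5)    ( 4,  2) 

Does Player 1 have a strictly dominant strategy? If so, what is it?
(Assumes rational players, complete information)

No strictly dominant strategy exists for Player 1

Work:
A strategy strictly dominates another if it gives a strictly higher payoff against every opponent action. Compare each pair of P1's strategies column-by-column:
  A vs B: [3 vs 7, 5 vs 6, 4 vs 7] → A does not strictly dominate B (column X: 3 ≤ 7)
  A vs C: [3 vs 5, 5 vs 7, 4 vs 4] → A does not strictly dominate C (column X: 3 ≤ 5)
  B vs A: [7 vs 3, 6 vs 5, 7 vs 4] → B strictly dominates A
  B vs C: [7 vs 5, 6 vs 7, 7 vs 4] → B does not strictly dominate C (column Y: 6 ≤ 7)
  C vs A: [5 vs 3, 7 vs 5, 4 vs 4] → C does not strictly dominate A (column Z: 4 ≤ 4)
  C vs B: [5 vs 7, 7 vs 6, 4 vs 7] → C does not strictly dominate B (column X: 5 ≤ 7)
No single strategy strictly dominates all others → no strictly dominant strategy.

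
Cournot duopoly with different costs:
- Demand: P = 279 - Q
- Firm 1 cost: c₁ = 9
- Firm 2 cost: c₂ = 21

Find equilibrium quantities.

q₁* = 94.0, q₂* = 82.0

Work:
Reaction: q₁ = (279 - 9 - q₂)/2
Reaction: q₂ = (279 - 21 - q₁)/2
Solve simultaneously:
q₁* = (279 - 2×9 + 21)/3 = 94.0
q₂* = (279 - 2×21 + 9)/3 = 82.0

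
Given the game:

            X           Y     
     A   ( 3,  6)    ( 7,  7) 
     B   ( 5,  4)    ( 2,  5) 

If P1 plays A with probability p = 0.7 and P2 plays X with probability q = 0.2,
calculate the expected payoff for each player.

E[P1] = 5.12, E[P2] = 6.2

Work:
E[P1] = p·q·π₁(A,X) + p·(1-q)·π₁(A,Y) + (1-p)·q·π₁(B,X) + (1-p)·(1-q)·π₁(B,Y)
= 0.7·0.2·3 + 0.7·0.8·7 + 0.3·0.2·5 + 0.3·0.8·2
= 5.12

E[P2] = 6.2 (similar calculation)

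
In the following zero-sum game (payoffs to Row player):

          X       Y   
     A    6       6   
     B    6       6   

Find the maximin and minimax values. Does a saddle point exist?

Maximin = 6, Minimax = 6, Saddle: True

Work:
Row minimums: [6, 6] → maximin = 6
Column maximums: [6, 6] → minimax = 6
Saddle point exists! Game value = 6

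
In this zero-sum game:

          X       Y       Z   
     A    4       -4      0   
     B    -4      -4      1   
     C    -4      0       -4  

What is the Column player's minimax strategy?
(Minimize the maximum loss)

Column should play Y, value = 0

Work:
Column player minimizes Row's maximum payoff:
Column X: max payoff to Row = 4
Column Y: max payoff to Row = 0
Column Z: max payoff to Row = 1
Minimum is 0, achieved by column Y.
Minimax strategy: Y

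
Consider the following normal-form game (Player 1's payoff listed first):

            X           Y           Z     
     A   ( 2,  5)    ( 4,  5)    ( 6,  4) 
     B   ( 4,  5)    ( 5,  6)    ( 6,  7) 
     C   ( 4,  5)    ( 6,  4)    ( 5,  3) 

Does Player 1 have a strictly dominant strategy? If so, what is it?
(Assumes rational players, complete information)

No strictly dominant strategy exists for Player 1

Work:
A strategy strictly dominates another if it gives a strictly higher payoff against every opponent action. Compare each pair of P1's strategies column-by-column:
  A vs B: [2 vs 4, 4 vs 5, 6 vs 6] → A does not strictly dominate B (column X: 2 ≤ 4)
  A vs C: [2 vs 4, 4 vs 6, 6 vs 5] → A does not strictly dominate C (column X: 2 ≤ 4)
  B vs A: [4 vs 2, 5 vs 4, 6 vs 6] → B does not strictly dominate A (column Z: 6 ≤ 6)
  B vs C: [4 vs 4, 5 vs 6, 6 vs 5] → B does not strictly dominate C (column X: 4 ≤ 4)
  C vs A: [4 vs 2, 6 vs 4, 5 vs 6] → C does not strictly dominate A (column Z: 5 ≤ 6)
  C vs B: [4 vs 4, 6 vs 5, 5 vs 6] → C does not strictly dominate B (column X: 4 ≤ 4)
No single strategy strictly dominates all others → no strictly dominant strategy.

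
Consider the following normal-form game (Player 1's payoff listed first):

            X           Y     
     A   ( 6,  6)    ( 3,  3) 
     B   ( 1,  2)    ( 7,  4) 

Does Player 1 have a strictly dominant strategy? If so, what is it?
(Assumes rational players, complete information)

No strictly dominant strategy exists for Player 1

Work:
A strategy strictly dominates another if it gives a strictly higher payoff against every opponent action. Compare each pair of P1's strategies column-by-column:
  A vs B: [6 vs 1, 3 vs 7] → A does not strictly dominate B (column Y: 3 ≤ 7)
  B vs A: [1 vs 6, 7 vs 3] → B does not strictly dominate A (column X: 1 ≤ 6)
No single strategy strictly dominates all others → no strictly dominant strategy.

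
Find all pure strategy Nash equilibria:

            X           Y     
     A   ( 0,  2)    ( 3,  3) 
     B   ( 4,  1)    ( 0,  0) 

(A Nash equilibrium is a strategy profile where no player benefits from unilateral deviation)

Nash equilibrium: (A, Y), (B, X)

Work:
Best responses:
  P1 vs X: payoffs [0, 4] → best response B (payoff 4)
  P1 vs Y: payoffs [3, 0] → best response A (payoff 3)
  P2 vs A: payoffs [2, 3] → best response Y (payoff 3)
  P2 vs B: payoffs [1, 0] → best response X (payoff 1)
Mutual best responses: (A,Y), (B,X) → Nash equilibria.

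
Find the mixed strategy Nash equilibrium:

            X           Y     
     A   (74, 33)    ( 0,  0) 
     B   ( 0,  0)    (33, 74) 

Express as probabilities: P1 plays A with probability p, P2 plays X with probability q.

p = 0.6916, q = 0.3084

Work:
Find probabilities that make opponent indifferent:
P2 chooses q to make P1 indifferent between A and B
P1 chooses p to make P2 indifferent between X and Y
Mixed NE: P1 plays (A: 0.6916, B: 0.3084), P2 plays (X: 0.3084, Y: 0.6916)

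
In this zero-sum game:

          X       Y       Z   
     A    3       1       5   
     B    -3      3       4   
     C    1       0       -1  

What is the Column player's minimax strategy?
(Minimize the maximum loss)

Column should play X or Y (all achieve the minimum), value = 3

Work:
Column player minimizes Row's maximum payoff:
Column X: max payoff to Row = 3
Column Y: max payoff to Row = 3
Column Z: max payoff to Row = 5
Minimum is 3, achieved by columns X, Y (tied).
Each of X or Y is a minimax strategy.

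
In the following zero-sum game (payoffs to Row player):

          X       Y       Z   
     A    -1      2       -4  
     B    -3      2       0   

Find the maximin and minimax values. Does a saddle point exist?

Maximin = -3, Minimax = -1, Saddle: False

Work:
Row minimums: [-4, -3] → maximin = -3
Column maximums: [-1, 2, 0] → minimax = -1
No saddle point (maximin ≠ minimax). Mixed strategy needed.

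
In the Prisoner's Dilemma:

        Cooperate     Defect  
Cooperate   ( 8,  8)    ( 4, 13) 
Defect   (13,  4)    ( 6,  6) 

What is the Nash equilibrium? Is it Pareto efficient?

(Defect, Defect) is NE; not Pareto efficient

Work:
Defect dominates Cooperate for both players:
If P2 cooperates: Defect (13) > Cooperate (8)
If P2 defects: Defect (6) > Cooperate (4)
NE: (Defect, Defect) with payoff (6, 6)
But (Cooperate, Cooperate) = (8, 8) Pareto dominates (6, 6)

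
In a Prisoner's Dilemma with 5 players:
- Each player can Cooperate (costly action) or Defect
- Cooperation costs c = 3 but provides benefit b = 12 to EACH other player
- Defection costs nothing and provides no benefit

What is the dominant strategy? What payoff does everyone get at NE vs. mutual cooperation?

Dominant: Defect; NE payoff = 0; Coop payoff = 45

Work:
Defect dominates (saves cost c = 3, benefit to others is external)
NE: All defect → everyone gets 0
If all cooperate: each receives (4)×12 - 3 = 45
Social dilemma: 45 > 0 but NE gives 0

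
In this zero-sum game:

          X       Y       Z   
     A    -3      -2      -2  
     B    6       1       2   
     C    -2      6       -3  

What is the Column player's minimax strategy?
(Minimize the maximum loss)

Column should play Z, value = 2

Work:
Column player minimizes Row's maximum payoff:
Column X: max payoff to Row = 6
Column Y: max payoff to Row = 6
Column Z: max payoff to Row = 2
Minimum is 2, achieved by column Z.
Minimax strategy: Z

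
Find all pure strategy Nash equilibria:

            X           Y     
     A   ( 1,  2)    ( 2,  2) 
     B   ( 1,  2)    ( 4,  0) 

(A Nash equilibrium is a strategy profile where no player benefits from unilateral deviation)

Nash equilibrium: (A, X), (B, X)

Work:
Best responses:
  P1 vs X: payoffs [1, 1] → best response A/B (payoff 1)
  P1 vs Y: payoffs [2, 4] → best response B (payoff 4)
  P2 vs A: payoffs [2, 2] → best response X/Y (payoff 2)
  P2 vs B: payoffs [2, 0] → best response X (payoff 2)
Mutual best responses: (A,X), (B,X) → Nash equilibria.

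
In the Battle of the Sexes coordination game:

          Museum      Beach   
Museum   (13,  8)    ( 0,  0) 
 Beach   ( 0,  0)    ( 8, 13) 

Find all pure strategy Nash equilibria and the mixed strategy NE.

Pure NE: (Museum, Museum) and (Beach, Beach); Mixed NE: p = 0.619, q = 0.381

Work:
Check pure NE:
(Museum, Museum): (13, 8) - no unilateral deviation beneficial
(Beach, Beach): (8, 13) - no unilateral deviation beneficial
Mixed NE: P1 plays Museum with p = 0.619, P2 plays Museum with q = 0.381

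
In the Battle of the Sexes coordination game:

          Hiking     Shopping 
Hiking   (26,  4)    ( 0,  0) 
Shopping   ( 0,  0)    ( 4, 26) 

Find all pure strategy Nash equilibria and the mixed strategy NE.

Pure NE: (Hiking, Hiking) and (Shopping, Shopping); Mixed NE: p = 0.8667, q = 0.1333

Work:
Check pure NE:
(Hiking, Hiking): (26, 4) - no unilateral deviation beneficial
(Shopping, Shopping): (4, 26) - no unilateral deviation beneficial
Mixed NE: P1 plays Hiking with p = 0.8667, P2 plays Hiking with q = 0.1333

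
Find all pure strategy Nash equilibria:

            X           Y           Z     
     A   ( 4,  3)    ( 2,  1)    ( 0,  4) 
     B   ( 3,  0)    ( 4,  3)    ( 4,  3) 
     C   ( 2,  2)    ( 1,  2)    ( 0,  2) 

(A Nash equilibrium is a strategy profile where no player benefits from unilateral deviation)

Nash equilibrium: (B, Y), (B, Z)

Work:
Best responses:
  P1 vs X: payoffs [4, 3, 2] → best response A (payoff 4)
  P1 vs Y: payoffs [2, 4, 1] → best response B (payoff 4)
  P1 vs Z: payoffs [0, 4, 0] → best response B (payoff 4)
  P2 vs A: payoffs [3, 1, 4] → best response Z (payoff 4)
  P2 vs B: payoffs [0, 3, 3] → best response Y/Z (payoff 3)
  P2 vs C: payoffs [2, 2, 2] → best response X/Y/Z (payoff 2)
Mutual best responses: (B,Y), (B,Z) → Nash equilibria.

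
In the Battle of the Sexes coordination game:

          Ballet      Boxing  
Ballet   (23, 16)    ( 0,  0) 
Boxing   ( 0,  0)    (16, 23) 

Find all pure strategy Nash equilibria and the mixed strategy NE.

Pure NE: (Ballet, Ballet) and (Boxing, Boxing); Mixed NE: p = 0.5897, q = 0.4103

Work:
Check pure NE:
(Ballet, Ballet): (23, 16) - no unilateral deviation beneficial
(Boxing, Boxing): (16, 23) - no unilateral deviation beneficial
Mixed NE: P1 plays Ballet with p = 0.5897, P2 plays Ballet with q = 0.4103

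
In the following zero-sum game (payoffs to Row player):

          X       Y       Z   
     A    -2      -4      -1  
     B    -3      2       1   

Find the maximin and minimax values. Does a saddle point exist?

Maximin = -3, Minimax = -2, Saddle: False

Work:
Row minimums: [-4, -3] → maximin = -3
Column maximums: [-2, 2, 1] → minimax = -2
No saddle point (maximin ≠ minimax). Mixed strategy needed.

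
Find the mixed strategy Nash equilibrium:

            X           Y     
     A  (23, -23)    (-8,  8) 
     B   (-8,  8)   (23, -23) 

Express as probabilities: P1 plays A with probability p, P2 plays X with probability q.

p = 0.5, q = 0.5

Work:
Find probabilities that make opponent indifferent:
P2 chooses q to make P1 indifferent between A and B
P1 chooses p to make P2 indifferent between X and Y
Mixed NE: P1 plays (A: 0.5, B: 0.5), P2 plays (X: 0.5, Y: 0.5)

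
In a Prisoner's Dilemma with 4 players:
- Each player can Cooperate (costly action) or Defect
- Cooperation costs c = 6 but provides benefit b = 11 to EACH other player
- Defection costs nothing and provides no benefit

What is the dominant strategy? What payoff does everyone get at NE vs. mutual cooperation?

Dominant: Defect; NE payoff = 0; Coop payoff = 27

Work:
Defect dominates (saves cost c = 6, benefit to others is external)
NE: All defect → everyone gets 0
If all cooperate: each receives (3)×11 - 6 = 27
Social dilemma: 27 > 0 but NE gives 0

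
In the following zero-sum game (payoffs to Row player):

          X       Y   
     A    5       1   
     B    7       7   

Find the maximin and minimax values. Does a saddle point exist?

Maximin = 7, Minimax = 7, Saddle: True

Work:
Row minimums: [1, 7] → maximin = 7
Column maximums: [7, 7] → minimax = 7
Saddle point exists! Game value = 7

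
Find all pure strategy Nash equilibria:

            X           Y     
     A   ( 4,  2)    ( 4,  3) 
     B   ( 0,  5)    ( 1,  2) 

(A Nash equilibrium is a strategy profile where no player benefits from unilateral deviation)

Nash equilibrium: (A, Y)

Work:
Best responses:
  P1 vs X: payoffs [4, 0] → best response A (payoff 4)
  P1 vs Y: payoffs [4, 1] → best response A (payoff 4)
  P2 vs A: payoffs [2, 3] → best response Y (payoff 3)
  P2 vs B: payoffs [5, 2] → best response X (payoff 5)
Mutual best responses: (A,Y) → Nash equilibria.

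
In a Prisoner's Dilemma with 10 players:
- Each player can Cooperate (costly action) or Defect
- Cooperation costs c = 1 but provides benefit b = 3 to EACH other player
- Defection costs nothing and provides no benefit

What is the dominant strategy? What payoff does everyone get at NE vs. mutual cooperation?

Dominant: Defect; NE payoff = 0; Coop payoff = 26

Work:
Defect dominates (saves cost c = 1, benefit to others is external)
NE: All defect → everyone gets 0
If all cooperate: each receives (9)×3 - 1 = 26
Social dilemma: 26 > 0 but NE gives 0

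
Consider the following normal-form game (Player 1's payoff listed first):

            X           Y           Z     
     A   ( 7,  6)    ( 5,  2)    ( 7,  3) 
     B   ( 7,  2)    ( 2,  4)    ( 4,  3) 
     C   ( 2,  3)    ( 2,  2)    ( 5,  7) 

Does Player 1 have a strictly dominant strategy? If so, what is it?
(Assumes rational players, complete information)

No strictly dominant strategy exists for Player 1

Work:
A strategy strictly dominates another if it gives a strictly higher payoff against every opponent action. Compare each pair of P1's strategies column-by-column:
  A vs B: [7 vs 7, 5 vs 2, 7 vs 4] → A does not strictly dominate B (column X: 7 ≤ 7)
  A vs C: [7 vs 2, 5 vs 2, 7 vs 5] → A strictly dominates C
  B vs A: [7 vs 7, 2 vs 5, 4 vs 7] → B does not strictly dominate A (column X: 7 ≤ 7)
  B vs C: [7 vs 2, 2 vs 2, 4 vs 5] → B does not strictly dominate C (column Y: 2 ≤ 2)
  C vs A: [2 vs 7, 2 vs 5, 5 vs 7] → C does not strictly dominate A (column X: 2 ≤ 7)
  C vs B: [2 vs 7, 2 vs 2, 5 vs 4] → C does not strictly dominate B (column X: 2 ≤ 7)
No single strategy strictly dominates all others → no strictly dominant strategy.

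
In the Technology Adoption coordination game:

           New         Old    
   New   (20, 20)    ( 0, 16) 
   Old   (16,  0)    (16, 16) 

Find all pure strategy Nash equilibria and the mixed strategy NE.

Pure NE: (New, New) and (Old, Old); Mixed NE: p = 0.8, q = 0.8

Work:
Check pure NE:
(New, New): (20, 20) - no unilateral deviation beneficial
(Old, Old): (16, 16) - no unilateral deviation beneficial
Mixed NE: P1 plays New with p = 0.8, P2 plays New with q = 0.8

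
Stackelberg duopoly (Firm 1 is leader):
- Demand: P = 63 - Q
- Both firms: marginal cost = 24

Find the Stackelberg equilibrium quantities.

q₁* (leader) = 19.5, q₂* (follower) = 9.75

Work:
Follower's reaction: q₂ = (a - c - q₁)/2
Leader substitutes: π₁ = q₁·(a - q₁ - (a-c-q₁)/2 - c)
FOC: q₁* = (63 - 24)/2 = 19.50
Then: q₂* = (63 - 24 - 19.5)/2 = 9.75
Leader has first-mover advantage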